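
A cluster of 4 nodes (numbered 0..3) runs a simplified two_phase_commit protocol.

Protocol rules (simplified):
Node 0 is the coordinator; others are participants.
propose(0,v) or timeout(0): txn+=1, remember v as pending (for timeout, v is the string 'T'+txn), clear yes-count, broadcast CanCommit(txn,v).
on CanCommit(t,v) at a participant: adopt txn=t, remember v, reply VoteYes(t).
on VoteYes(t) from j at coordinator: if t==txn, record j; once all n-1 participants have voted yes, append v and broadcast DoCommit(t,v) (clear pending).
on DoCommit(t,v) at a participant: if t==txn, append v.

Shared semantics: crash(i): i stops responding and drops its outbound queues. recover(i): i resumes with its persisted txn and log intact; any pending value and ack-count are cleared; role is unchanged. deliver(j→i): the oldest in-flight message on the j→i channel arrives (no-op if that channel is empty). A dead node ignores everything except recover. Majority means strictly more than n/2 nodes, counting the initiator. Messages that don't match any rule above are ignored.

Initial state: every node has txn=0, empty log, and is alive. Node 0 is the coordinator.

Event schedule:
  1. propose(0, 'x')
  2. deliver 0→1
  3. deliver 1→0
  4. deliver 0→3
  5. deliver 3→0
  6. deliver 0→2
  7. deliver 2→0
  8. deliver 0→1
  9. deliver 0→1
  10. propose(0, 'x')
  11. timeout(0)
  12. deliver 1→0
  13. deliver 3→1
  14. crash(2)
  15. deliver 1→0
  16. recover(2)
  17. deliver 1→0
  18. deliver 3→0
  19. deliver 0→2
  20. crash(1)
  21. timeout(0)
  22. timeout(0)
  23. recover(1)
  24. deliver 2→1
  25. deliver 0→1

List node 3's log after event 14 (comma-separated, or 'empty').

e1 propose(0,'x'): 0[coor,t=1,-]
e2 deliver 0→1: 1[part,t=1,-]
e3 deliver 1→0: ·
e4 deliver 0→3: 3[part,t=1,-]
e5 deliver 3→0: ·
e6 deliver 0→2: 2[part,t=1,-]
e7 deliver 2→0: 0[coor,t=1,x]
e8 deliver 0→1: 1[part,t=1,x]
e9 deliver 0→1: ·
e10 propose(0,'x'): 0[coor,t=2,x]
e11 timeout(0): 0[coor,t=3,x]
e12 deliver 1→0: ·
e13 deliver 3→1: ·
e14 crash(2): 2[✗part,t=1,-]

empty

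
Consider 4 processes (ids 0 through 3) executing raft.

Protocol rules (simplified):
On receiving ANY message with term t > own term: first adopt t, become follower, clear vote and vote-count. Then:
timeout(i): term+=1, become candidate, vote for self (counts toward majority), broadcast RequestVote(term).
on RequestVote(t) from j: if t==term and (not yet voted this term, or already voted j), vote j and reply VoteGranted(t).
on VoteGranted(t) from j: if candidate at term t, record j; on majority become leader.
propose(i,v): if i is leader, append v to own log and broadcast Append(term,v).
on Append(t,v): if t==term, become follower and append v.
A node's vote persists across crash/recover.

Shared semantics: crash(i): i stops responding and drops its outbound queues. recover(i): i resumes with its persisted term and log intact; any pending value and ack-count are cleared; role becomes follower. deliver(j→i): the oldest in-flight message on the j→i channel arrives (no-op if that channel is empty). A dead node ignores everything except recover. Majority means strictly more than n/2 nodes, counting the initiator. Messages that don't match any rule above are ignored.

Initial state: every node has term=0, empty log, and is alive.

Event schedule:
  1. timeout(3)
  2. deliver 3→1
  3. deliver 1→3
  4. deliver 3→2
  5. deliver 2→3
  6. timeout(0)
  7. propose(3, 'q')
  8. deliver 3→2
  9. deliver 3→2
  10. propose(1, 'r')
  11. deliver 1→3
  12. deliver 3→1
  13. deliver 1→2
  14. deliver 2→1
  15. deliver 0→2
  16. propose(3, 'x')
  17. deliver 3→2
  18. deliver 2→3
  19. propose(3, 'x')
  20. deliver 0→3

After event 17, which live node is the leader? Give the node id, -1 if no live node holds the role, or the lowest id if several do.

step 1 timeout(3): 3={cand,t=1,log=-}
step 2 deliver 3→1: 1={foll,t=1,log=-}
step 3 deliver 1→3: —
step 4 deliver 3→2: 2={foll,t=1,log=-}
step 5 deliver 2→3: 3={lead,t=1,log=-}
step 6 timeout(0): 0={cand,t=1,log=-}
step 7 propose(3,'q'): 3={lead,t=1,log=q}
step 8 deliver 3→2: 2={foll,t=1,log=q}
step 9 deliver 3→2: —
step 10 propose(1,'r'): —
step 11 deliver 1→3: —
step 12 deliver 3→1: 1={foll,t=1,log=q}
step 13 deliver 1→2: —
step 14 deliver 2→1: —
step 15 deliver 0→2: —
step 16 propose(3,'x'): 3={lead,t=1,log=q,x}
step 17 deliver 3→2: 2={foll,t=1,log=q,x}

3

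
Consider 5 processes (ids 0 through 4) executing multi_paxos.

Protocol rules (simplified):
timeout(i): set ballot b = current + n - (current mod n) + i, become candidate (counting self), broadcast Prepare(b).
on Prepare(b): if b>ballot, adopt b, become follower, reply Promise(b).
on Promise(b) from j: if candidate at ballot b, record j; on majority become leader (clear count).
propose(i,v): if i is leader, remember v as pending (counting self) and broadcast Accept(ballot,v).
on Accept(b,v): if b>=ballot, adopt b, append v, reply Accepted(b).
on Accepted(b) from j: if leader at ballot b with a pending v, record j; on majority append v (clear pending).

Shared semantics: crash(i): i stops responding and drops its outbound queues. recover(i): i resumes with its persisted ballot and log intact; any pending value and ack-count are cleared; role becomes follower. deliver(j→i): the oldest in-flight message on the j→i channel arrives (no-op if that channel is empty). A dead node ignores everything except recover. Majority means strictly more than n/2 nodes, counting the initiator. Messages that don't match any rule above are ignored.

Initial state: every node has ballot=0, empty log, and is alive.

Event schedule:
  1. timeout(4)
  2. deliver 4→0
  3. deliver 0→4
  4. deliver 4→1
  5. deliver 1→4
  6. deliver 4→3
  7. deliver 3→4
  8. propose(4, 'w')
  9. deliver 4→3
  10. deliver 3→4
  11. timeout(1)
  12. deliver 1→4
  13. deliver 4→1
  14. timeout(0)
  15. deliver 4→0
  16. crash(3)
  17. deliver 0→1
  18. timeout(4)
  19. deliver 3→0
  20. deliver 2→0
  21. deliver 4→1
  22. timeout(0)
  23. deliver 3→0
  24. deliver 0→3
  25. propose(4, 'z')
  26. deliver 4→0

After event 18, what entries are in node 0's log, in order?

empty

after 1 — timeout(4): n4:cand/b9/[-]
after 2 — deliver 4→0: n0:foll/b9/[-]
after 3 — deliver 0→4: ·
after 4 — deliver 4→1: n1:foll/b9/[-]
after 5 — deliver 1→4: n4:lead/b9/[-]
after 6 — deliver 4→3: n3:foll/b9/[-]
after 7 — deliver 3→4: ·
after 8 — propose(4,'w'): ·
after 9 — deliver 4→3: n3:foll/b9/[w]
after 10 — deliver 3→4: ·
after 11 — timeout(1): n1:cand/b11/[-]
after 12 — deliver 1→4: n4:foll/b11/[-]
after 13 — deliver 4→1: ·
after 14 — timeout(0): n0:cand/b10/[-]
after 15 — deliver 4→0: ·
after 16 — crash(3): n3:✗foll/b9/[w]
after 17 — deliver 0→1: ·
after 18 — timeout(4): n4:cand/b19/[-]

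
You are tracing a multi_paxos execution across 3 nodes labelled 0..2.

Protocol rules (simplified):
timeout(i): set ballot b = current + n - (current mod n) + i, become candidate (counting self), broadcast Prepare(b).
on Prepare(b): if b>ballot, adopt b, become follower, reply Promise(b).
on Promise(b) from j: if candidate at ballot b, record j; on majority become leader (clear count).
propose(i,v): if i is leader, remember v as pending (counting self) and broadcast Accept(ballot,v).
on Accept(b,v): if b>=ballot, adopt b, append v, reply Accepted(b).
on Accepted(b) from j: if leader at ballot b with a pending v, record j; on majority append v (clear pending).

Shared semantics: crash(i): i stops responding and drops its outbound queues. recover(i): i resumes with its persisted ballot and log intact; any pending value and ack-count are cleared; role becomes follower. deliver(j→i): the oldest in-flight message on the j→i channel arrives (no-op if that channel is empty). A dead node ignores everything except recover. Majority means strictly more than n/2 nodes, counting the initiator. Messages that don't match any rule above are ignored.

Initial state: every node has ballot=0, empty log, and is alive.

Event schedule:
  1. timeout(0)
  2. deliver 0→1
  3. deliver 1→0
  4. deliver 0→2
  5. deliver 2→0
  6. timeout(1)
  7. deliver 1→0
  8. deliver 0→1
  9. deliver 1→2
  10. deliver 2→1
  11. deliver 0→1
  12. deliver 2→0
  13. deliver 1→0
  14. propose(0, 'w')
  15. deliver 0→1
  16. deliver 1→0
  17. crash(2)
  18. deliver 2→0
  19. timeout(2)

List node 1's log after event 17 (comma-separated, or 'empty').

empty

step 1 timeout(0): 0={cand,b=3,log=-}
step 2 deliver 0→1: 1={foll,b=3,log=-}
step 3 deliver 1→0: 0={lead,b=3,log=-}
step 4 deliver 0→2: 2={foll,b=3,log=-}
step 5 deliver 2→0: —
step 6 timeout(1): 1={cand,b=7,log=-}
step 7 deliver 1→0: 0={foll,b=7,log=-}
step 8 deliver 0→1: 1={lead,b=7,log=-}
step 9 deliver 1→2: 2={foll,b=7,log=-}
step 10 deliver 2→1: —
step 11 deliver 0→1: —
step 12 deliver 2→0: —
step 13 deliver 1→0: —
step 14 propose(0,'w'): —
step 15 deliver 0→1: —
step 16 deliver 1→0: —
step 17 crash(2): 2={✗foll,b=7,log=-}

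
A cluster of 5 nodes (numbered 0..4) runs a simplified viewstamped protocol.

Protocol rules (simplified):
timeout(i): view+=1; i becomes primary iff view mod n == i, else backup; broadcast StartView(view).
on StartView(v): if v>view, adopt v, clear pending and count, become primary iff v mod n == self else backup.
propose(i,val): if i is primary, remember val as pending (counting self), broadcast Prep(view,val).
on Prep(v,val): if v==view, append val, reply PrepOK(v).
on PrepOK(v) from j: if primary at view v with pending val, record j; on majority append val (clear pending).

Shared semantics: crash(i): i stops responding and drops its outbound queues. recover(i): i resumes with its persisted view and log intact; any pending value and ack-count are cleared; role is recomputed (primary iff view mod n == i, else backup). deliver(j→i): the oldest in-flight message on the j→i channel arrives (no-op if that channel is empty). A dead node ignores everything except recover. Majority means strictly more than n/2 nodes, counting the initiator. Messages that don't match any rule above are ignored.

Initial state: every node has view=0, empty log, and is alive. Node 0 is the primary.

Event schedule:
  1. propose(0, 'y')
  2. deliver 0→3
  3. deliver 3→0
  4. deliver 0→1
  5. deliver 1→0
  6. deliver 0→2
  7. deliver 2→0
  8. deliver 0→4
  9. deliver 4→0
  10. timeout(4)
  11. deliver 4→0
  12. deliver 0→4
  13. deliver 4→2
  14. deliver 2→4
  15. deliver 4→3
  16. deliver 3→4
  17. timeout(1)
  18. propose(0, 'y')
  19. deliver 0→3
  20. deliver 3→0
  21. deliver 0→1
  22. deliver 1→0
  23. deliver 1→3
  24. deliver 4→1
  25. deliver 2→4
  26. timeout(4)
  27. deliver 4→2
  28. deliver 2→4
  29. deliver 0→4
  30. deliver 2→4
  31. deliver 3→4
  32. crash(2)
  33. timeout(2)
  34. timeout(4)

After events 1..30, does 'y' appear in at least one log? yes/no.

yes

[1] propose(0,'y') → ∅
[2] deliver 0→3 → N3(back v0 [y])
[3] deliver 3→0 → ∅
[4] deliver 0→1 → N1(back v0 [y])
[5] deliver 1→0 → N0(prim v0 [y])
[6] deliver 0→2 → N2(back v0 [y])
[7] deliver 2→0 → ∅
[8] deliver 0→4 → N4(back v0 [y])
[9] deliver 4→0 → ∅
[10] timeout(4) → N4(back v1 [y])
[11] deliver 4→0 → N0(back v1 [y])
[12] deliver 0→4 → ∅
[13] deliver 4→2 → N2(back v1 [y])
[14] deliver 2→4 → ∅
[15] deliver 4→3 → N3(back v1 [y])
[16] deliver 3→4 → ∅
[17] timeout(1) → N1(prim v1 [y])
[18] propose(0,'y') → ∅
[19] deliver 0→3 → ∅
[20] deliver 3→0 → ∅
[21] deliver 0→1 → ∅
[22] deliver 1→0 → ∅
[23] deliver 1→3 → ∅
[24] deliver 4→1 → ∅
[25] deliver 2→4 → ∅
[26] timeout(4) → N4(back v2 [y])
[27] deliver 4→2 → N2(prim v2 [y])
[28] deliver 2→4 → ∅
[29] deliver 0→4 → ∅
[30] deliver 2→4 → ∅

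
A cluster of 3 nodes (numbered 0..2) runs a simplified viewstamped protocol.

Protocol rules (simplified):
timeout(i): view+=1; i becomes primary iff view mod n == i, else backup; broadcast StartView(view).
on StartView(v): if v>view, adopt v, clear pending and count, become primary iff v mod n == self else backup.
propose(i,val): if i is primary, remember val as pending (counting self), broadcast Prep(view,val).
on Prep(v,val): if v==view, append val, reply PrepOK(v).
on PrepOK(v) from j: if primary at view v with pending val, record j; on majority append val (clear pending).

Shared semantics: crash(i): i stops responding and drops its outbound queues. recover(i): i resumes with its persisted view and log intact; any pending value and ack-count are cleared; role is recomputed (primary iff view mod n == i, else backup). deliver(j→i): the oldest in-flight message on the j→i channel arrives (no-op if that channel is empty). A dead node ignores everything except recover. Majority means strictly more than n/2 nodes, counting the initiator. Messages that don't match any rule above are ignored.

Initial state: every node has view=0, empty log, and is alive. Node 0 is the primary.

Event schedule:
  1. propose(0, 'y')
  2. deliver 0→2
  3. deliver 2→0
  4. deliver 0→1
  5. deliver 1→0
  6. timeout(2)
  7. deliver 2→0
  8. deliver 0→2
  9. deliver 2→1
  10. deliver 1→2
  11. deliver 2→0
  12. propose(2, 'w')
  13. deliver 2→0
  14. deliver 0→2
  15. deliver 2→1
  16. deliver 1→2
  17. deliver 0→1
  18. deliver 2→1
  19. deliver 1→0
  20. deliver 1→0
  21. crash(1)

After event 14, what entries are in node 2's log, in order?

step 1 propose(0,'y'): —
step 2 deliver 0→2: 2={back,v=0,log=y}
step 3 deliver 2→0: 0={prim,v=0,log=y}
step 4 deliver 0→1: 1={back,v=0,log=y}
step 5 deliver 1→0: —
step 6 timeout(2): 2={back,v=1,log=y}
step 7 deliver 2→0: 0={back,v=1,log=y}
step 8 deliver 0→2: —
step 9 deliver 2→1: 1={prim,v=1,log=y}
step 10 deliver 1→2: —
step 11 deliver 2→0: —
step 12 propose(2,'w'): —
step 13 deliver 2→0: —
step 14 deliver 0→2: —

y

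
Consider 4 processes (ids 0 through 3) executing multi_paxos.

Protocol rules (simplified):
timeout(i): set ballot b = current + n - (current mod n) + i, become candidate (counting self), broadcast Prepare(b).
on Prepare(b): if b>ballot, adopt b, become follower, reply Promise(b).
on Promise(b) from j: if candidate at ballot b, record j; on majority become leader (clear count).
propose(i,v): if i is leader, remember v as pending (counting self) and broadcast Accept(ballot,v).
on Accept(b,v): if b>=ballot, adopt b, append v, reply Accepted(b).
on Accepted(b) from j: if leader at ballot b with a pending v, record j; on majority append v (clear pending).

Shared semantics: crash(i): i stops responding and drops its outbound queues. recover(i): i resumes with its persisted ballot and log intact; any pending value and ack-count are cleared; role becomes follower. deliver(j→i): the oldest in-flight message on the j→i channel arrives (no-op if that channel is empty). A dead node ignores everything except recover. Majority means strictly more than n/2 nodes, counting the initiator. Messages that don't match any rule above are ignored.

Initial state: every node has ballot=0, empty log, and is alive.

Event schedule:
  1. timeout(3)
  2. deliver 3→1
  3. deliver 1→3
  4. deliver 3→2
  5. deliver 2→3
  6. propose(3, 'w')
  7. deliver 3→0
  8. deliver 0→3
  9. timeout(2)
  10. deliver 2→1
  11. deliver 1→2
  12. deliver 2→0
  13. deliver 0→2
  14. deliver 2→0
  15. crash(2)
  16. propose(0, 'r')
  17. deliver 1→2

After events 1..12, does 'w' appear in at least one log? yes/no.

no

1. timeout(3):  <3:cand b7 ->
2. deliver 3→1:  <1:foll b7 ->
3. deliver 1→3:  nop
4. deliver 3→2:  <2:foll b7 ->
5. deliver 2→3:  <3:lead b7 ->
6. propose(3,'w'):  nop
7. deliver 3→0:  <0:foll b7 ->
8. deliver 0→3:  nop
9. timeout(2):  <2:cand b10 ->
10. deliver 2→1:  <1:foll b10 ->
11. deliver 1→2:  nop
12. deliver 2→0:  <0:foll b10 ->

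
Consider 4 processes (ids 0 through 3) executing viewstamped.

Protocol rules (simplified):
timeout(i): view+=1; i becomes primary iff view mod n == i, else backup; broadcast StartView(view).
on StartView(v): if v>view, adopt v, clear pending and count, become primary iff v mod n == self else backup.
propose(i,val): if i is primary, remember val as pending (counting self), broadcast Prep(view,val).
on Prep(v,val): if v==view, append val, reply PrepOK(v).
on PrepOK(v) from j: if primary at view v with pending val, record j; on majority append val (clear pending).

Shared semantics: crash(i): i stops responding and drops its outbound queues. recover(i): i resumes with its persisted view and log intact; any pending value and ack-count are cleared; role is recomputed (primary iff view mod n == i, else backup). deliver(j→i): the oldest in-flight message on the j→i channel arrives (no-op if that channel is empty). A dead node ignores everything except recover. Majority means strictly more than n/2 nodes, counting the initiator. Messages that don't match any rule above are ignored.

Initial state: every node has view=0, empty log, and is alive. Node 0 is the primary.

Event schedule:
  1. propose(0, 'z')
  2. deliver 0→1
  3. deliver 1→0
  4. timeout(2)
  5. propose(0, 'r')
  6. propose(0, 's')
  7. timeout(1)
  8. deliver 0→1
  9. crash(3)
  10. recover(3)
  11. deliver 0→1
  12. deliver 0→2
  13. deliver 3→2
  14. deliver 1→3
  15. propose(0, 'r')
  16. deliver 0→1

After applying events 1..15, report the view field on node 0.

1. propose(0,'z'):  nop
2. deliver 0→1:  <1:back v0 z>
3. deliver 1→0:  nop
4. timeout(2):  <2:back v1 ->
5. propose(0,'r'):  nop
6. propose(0,'s'):  nop
7. timeout(1):  <1:prim v1 z>
8. deliver 0→1:  nop
9. crash(3):  <3:✗back v0 ->
10. recover(3):  <3:back v0 ->
11. deliver 0→1:  nop
12. deliver 0→2:  nop
13. deliver 3→2:  nop
14. deliver 1→3:  <3:back v1 ->
15. propose(0,'r'):  nop

0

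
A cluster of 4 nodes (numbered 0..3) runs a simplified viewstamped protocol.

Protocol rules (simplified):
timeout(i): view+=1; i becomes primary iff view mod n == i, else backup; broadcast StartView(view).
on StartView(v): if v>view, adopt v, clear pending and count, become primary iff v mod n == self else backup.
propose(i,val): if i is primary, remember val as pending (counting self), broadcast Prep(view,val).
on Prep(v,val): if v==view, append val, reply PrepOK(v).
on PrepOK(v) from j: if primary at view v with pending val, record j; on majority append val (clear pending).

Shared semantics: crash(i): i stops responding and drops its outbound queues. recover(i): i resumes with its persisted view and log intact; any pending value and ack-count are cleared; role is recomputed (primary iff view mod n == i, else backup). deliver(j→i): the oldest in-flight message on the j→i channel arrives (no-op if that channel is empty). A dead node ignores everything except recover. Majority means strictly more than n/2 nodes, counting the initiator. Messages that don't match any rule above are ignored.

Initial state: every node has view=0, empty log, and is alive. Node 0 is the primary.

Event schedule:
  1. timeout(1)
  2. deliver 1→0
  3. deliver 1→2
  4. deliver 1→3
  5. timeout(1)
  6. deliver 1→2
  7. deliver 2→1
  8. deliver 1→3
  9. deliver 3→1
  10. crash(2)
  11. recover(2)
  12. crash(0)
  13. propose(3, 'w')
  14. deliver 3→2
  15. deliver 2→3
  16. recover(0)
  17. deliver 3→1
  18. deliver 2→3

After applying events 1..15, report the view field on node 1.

2

after 1 — timeout(1): n1:prim/v1/[-]
after 2 — deliver 1→0: n0:back/v1/[-]
after 3 — deliver 1→2: n2:back/v1/[-]
after 4 — deliver 1→3: n3:back/v1/[-]
after 5 — timeout(1): n1:back/v2/[-]
after 6 — deliver 1→2: n2:prim/v2/[-]
after 7 — deliver 2→1: ·
after 8 — deliver 1→3: n3:back/v2/[-]
after 9 — deliver 3→1: ·
after 10 — crash(2): n2:✗prim/v2/[-]
after 11 — recover(2): n2:prim/v2/[-]
after 12 — crash(0): n0:✗back/v1/[-]
after 13 — propose(3,'w'): ·
after 14 — deliver 3→2: ·
after 15 — deliver 2→3: ·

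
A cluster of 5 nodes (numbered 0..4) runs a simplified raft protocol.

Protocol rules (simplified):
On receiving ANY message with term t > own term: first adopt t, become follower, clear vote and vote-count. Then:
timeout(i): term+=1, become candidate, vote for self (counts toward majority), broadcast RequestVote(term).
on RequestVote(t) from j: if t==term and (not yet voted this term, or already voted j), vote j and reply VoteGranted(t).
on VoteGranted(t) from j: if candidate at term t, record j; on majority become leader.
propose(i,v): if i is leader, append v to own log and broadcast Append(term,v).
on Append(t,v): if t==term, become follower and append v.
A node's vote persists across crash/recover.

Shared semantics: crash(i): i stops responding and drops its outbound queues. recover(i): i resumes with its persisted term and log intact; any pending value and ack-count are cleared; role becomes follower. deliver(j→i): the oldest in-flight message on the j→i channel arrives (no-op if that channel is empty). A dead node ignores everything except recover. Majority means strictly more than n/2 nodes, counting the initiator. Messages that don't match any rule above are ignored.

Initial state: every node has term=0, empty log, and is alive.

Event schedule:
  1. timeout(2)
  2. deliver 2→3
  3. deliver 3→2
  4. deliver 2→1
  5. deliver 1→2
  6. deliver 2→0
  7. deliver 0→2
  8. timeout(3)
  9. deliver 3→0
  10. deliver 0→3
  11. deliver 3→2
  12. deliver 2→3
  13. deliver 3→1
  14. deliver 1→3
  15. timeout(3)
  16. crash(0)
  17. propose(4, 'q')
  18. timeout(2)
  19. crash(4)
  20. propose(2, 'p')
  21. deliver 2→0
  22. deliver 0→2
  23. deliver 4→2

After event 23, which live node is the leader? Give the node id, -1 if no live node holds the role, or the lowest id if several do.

1. timeout(2):  <2:cand t1 ->
2. deliver 2→3:  <3:foll t1 ->
3. deliver 3→2:  nop
4. deliver 2→1:  <1:foll t1 ->
5. deliver 1→2:  <2:lead t1 ->
6. deliver 2→0:  <0:foll t1 ->
7. deliver 0→2:  nop
8. timeout(3):  <3:cand t2 ->
9. deliver 3→0:  <0:foll t2 ->
10. deliver 0→3:  nop
11. deliver 3→2:  <2:foll t2 ->
12. deliver 2→3:  <3:lead t2 ->
13. deliver 3→1:  <1:foll t2 ->
14. deliver 1→3:  nop
15. timeout(3):  <3:cand t3 ->
16. crash(0):  <0:✗foll t2 ->
17. propose(4,'q'):  nop
18. timeout(2):  <2:cand t3 ->
19. crash(4):  <4:✗foll t0 ->
20. propose(2,'p'):  nop
21. deliver 2→0:  nop
22. deliver 0→2:  nop
23. deliver 4→2:  nop

-1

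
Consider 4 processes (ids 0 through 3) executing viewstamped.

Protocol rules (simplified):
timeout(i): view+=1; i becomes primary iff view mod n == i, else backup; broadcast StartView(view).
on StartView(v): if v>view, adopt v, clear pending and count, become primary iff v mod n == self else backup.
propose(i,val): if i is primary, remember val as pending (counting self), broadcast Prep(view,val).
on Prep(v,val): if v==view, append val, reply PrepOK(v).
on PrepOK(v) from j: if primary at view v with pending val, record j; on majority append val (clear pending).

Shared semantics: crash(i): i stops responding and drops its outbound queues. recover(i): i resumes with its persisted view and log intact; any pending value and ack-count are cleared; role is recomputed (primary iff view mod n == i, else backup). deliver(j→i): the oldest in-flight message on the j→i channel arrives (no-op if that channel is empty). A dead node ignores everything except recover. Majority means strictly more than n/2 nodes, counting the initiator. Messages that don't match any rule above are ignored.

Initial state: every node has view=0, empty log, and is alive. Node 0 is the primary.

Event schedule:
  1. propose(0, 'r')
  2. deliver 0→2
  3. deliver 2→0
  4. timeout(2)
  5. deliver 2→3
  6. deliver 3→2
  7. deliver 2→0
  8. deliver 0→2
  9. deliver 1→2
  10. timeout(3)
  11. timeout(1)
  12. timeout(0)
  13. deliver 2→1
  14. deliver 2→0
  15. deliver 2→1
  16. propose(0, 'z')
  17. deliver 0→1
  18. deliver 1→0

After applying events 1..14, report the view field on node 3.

2

after 1 — propose(0,'r'): ·
after 2 — deliver 0→2: n2:back/v0/[r]
after 3 — deliver 2→0: ·
after 4 — timeout(2): n2:back/v1/[r]
after 5 — deliver 2→3: n3:back/v1/[-]
after 6 — deliver 3→2: ·
after 7 — deliver 2→0: n0:back/v1/[-]
after 8 — deliver 0→2: ·
after 9 — deliver 1→2: ·
after 10 — timeout(3): n3:back/v2/[-]
after 11 — timeout(1): n1:prim/v1/[-]
after 12 — timeout(0): n0:back/v2/[-]
after 13 — deliver 2→1: ·
after 14 — deliver 2→0: ·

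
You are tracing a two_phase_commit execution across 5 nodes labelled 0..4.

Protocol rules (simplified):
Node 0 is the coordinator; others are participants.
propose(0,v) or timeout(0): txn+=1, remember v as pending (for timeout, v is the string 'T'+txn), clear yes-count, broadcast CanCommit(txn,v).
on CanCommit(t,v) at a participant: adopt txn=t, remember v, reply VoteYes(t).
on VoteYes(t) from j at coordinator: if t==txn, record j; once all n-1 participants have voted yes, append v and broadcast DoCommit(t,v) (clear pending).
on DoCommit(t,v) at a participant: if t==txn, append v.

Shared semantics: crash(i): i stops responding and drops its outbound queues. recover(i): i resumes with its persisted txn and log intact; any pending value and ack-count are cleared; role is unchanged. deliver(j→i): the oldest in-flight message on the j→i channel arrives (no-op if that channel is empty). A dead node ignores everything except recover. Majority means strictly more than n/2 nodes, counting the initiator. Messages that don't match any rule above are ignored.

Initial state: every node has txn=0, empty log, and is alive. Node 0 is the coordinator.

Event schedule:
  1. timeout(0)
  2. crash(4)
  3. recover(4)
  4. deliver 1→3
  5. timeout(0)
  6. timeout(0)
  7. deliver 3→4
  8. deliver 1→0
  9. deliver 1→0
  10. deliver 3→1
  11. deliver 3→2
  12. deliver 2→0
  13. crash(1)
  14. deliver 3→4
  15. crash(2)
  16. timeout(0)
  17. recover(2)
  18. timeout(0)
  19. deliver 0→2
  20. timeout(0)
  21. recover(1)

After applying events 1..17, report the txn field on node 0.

4

after 1 — timeout(0): n0:coor/t1/[-]
after 2 — crash(4): n4:✗part/t0/[-]
after 3 — recover(4): n4:part/t0/[-]
after 4 — deliver 1→3: ·
after 5 — timeout(0): n0:coor/t2/[-]
after 6 — timeout(0): n0:coor/t3/[-]
after 7 — deliver 3→4: ·
after 8 — deliver 1→0: ·
after 9 — deliver 1→0: ·
after 10 — deliver 3→1: ·
after 11 — deliver 3→2: ·
after 12 — deliver 2→0: ·
after 13 — crash(1): n1:✗part/t0/[-]
after 14 — deliver 3→4: ·
after 15 — crash(2): n2:✗part/t0/[-]
after 16 — timeout(0): n0:coor/t4/[-]
after 17 — recover(2): n2:part/t0/[-]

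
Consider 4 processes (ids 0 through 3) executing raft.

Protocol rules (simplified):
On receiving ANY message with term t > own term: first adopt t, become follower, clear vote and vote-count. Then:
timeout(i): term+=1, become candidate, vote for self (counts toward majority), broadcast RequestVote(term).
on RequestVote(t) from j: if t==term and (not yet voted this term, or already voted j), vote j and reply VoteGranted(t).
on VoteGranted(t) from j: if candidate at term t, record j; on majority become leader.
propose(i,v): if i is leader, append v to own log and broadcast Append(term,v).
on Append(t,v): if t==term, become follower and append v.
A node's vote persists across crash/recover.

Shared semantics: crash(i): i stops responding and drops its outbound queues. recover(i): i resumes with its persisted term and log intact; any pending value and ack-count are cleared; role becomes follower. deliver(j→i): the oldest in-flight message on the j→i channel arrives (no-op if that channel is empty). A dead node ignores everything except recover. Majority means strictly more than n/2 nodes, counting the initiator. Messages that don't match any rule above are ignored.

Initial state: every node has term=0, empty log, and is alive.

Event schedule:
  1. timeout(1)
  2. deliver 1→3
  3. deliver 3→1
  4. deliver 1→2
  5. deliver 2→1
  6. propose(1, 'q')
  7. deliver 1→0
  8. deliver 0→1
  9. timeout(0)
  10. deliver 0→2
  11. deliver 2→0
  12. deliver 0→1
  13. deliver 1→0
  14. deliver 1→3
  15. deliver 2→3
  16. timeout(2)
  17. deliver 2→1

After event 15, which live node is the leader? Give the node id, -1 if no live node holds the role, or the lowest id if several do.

-1

1. timeout(1):  <1:cand t1 ->
2. deliver 1→3:  <3:foll t1 ->
3. deliver 3→1:  nop
4. deliver 1→2:  <2:foll t1 ->
5. deliver 2→1:  <1:lead t1 ->
6. propose(1,'q'):  <1:lead t1 q>
7. deliver 1→0:  <0:foll t1 ->
8. deliver 0→1:  nop
9. timeout(0):  <0:cand t2 ->
10. deliver 0→2:  <2:foll t2 ->
11. deliver 2→0:  nop
12. deliver 0→1:  <1:foll t2 q>
13. deliver 1→0:  nop
14. deliver 1→3:  <3:foll t1 q>
15. deliver 2→3:  nop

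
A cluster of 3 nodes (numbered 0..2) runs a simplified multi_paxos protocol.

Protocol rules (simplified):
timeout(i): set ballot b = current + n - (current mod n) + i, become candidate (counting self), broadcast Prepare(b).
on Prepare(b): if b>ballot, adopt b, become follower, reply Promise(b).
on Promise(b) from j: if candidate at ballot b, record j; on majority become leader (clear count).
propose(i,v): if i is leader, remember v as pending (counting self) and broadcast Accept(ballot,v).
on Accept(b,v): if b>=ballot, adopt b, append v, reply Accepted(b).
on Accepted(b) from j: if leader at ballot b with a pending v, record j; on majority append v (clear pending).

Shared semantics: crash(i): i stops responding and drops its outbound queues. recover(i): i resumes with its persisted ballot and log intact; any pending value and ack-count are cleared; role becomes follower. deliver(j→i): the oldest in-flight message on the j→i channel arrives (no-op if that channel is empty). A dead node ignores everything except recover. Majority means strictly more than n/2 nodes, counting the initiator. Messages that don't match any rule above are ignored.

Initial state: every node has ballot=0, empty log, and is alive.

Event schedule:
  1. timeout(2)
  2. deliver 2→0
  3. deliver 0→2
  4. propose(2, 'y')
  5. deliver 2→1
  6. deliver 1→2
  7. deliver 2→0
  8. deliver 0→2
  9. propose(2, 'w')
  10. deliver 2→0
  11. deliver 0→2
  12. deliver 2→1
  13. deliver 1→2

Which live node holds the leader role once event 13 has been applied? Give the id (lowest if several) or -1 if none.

step 1 timeout(2): 2={cand,b=5,log=-}
step 2 deliver 2→0: 0={foll,b=5,log=-}
step 3 deliver 0→2: 2={lead,b=5,log=-}
step 4 propose(2,'y'): —
step 5 deliver 2→1: 1={foll,b=5,log=-}
step 6 deliver 1→2: —
step 7 deliver 2→0: 0={foll,b=5,log=y}
step 8 deliver 0→2: 2={lead,b=5,log=y}
step 9 propose(2,'w'): —
step 10 deliver 2→0: 0={foll,b=5,log=y,w}
step 11 deliver 0→2: 2={lead,b=5,log=y,w}
step 12 deliver 2→1: 1={foll,b=5,log=y}
step 13 deliver 1→2: —

2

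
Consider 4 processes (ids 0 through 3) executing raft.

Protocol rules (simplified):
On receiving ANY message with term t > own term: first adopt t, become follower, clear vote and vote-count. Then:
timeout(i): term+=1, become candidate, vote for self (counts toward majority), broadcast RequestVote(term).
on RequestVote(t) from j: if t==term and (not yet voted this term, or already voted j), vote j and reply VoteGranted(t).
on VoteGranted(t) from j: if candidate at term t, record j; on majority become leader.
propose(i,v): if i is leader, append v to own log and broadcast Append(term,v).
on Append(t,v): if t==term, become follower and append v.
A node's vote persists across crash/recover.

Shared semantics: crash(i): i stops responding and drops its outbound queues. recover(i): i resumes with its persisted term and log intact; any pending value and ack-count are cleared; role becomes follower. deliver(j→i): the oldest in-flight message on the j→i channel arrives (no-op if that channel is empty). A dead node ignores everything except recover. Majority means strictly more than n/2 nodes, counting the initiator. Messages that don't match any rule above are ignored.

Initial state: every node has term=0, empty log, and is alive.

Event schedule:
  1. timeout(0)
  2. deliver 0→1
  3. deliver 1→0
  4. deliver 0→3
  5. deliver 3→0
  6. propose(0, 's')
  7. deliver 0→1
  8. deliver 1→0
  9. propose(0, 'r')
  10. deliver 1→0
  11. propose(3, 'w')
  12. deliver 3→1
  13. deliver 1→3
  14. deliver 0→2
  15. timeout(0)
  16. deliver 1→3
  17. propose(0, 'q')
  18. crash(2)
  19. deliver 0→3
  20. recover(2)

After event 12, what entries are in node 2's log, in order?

step 1 timeout(0): 0={cand,t=1,log=-}
step 2 deliver 0→1: 1={foll,t=1,log=-}
step 3 deliver 1→0: —
step 4 deliver 0→3: 3={foll,t=1,log=-}
step 5 deliver 3→0: 0={lead,t=1,log=-}
step 6 propose(0,'s'): 0={lead,t=1,log=s}
step 7 deliver 0→1: 1={foll,t=1,log=s}
step 8 deliver 1→0: —
step 9 propose(0,'r'): 0={lead,t=1,log=s,r}
step 10 deliver 1→0: —
step 11 propose(3,'w'): —
step 12 deliver 3→1: —

empty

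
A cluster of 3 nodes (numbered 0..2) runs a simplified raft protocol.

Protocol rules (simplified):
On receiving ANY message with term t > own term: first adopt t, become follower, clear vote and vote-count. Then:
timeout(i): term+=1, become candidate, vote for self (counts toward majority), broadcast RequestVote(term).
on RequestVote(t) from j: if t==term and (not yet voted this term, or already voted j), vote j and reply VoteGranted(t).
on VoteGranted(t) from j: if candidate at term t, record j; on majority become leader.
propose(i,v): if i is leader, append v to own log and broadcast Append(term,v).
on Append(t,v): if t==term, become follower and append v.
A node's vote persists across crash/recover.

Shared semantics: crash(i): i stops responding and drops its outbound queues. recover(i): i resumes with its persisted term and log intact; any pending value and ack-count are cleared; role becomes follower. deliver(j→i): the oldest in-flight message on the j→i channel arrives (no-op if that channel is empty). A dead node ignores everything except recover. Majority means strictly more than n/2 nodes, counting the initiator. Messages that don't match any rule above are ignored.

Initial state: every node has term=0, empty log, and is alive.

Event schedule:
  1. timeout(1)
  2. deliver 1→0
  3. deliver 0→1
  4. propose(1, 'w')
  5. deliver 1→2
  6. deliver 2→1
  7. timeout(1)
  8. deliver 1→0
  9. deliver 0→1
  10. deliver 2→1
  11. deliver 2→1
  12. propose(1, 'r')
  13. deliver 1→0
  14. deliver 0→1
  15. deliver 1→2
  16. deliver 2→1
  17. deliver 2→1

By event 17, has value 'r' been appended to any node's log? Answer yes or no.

no

step 1 timeout(1): 1={cand,t=1,log=-}
step 2 deliver 1→0: 0={foll,t=1,log=-}
step 3 deliver 0→1: 1={lead,t=1,log=-}
step 4 propose(1,'w'): 1={lead,t=1,log=w}
step 5 deliver 1→2: 2={foll,t=1,log=-}
step 6 deliver 2→1: —
step 7 timeout(1): 1={cand,t=2,log=w}
step 8 deliver 1→0: 0={foll,t=1,log=w}
step 9 deliver 0→1: —
step 10 deliver 2→1: —
step 11 deliver 2→1: —
step 12 propose(1,'r'): —
step 13 deliver 1→0: 0={foll,t=2,log=w}
step 14 deliver 0→1: 1={lead,t=2,log=w}
step 15 deliver 1→2: 2={foll,t=1,log=w}
step 16 deliver 2→1: —
step 17 deliver 2→1: —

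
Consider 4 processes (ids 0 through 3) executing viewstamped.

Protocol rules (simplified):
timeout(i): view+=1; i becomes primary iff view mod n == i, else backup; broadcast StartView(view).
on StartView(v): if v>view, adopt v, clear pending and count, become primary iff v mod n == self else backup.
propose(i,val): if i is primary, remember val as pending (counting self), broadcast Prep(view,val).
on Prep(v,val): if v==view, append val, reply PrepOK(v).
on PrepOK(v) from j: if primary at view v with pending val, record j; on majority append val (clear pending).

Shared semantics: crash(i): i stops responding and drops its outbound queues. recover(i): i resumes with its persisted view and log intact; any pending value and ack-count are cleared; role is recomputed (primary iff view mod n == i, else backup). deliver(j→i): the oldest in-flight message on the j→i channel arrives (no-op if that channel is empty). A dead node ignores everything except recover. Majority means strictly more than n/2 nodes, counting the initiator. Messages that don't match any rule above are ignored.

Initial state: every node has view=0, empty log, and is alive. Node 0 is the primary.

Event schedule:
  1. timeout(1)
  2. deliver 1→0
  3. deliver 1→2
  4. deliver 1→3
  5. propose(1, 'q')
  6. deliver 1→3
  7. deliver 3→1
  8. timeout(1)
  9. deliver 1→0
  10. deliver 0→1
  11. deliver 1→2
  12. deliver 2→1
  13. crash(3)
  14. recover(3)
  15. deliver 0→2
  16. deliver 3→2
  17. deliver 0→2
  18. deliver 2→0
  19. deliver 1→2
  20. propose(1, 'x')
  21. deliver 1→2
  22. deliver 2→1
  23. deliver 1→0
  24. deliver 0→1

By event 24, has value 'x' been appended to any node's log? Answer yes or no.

no

1. timeout(1):  <1:prim v1 ->
2. deliver 1→0:  <0:back v1 ->
3. deliver 1→2:  <2:back v1 ->
4. deliver 1→3:  <3:back v1 ->
5. propose(1,'q'):  nop
6. deliver 1→3:  <3:back v1 q>
7. deliver 3→1:  nop
8. timeout(1):  <1:back v2 ->
9. deliver 1→0:  <0:back v1 q>
10. deliver 0→1:  nop
11. deliver 1→2:  <2:back v1 q>
12. deliver 2→1:  nop
13. crash(3):  <3:✗back v1 q>
14. recover(3):  <3:back v1 q>
15. deliver 0→2:  nop
16. deliver 3→2:  nop
17. deliver 0→2:  nop
18. deliver 2→0:  nop
19. deliver 1→2:  <2:prim v2 q>
20. propose(1,'x'):  nop
21. deliver 1→2:  nop
22. deliver 2→1:  nop
23. deliver 1→0:  <0:back v2 q>
24. deliver 0→1:  nop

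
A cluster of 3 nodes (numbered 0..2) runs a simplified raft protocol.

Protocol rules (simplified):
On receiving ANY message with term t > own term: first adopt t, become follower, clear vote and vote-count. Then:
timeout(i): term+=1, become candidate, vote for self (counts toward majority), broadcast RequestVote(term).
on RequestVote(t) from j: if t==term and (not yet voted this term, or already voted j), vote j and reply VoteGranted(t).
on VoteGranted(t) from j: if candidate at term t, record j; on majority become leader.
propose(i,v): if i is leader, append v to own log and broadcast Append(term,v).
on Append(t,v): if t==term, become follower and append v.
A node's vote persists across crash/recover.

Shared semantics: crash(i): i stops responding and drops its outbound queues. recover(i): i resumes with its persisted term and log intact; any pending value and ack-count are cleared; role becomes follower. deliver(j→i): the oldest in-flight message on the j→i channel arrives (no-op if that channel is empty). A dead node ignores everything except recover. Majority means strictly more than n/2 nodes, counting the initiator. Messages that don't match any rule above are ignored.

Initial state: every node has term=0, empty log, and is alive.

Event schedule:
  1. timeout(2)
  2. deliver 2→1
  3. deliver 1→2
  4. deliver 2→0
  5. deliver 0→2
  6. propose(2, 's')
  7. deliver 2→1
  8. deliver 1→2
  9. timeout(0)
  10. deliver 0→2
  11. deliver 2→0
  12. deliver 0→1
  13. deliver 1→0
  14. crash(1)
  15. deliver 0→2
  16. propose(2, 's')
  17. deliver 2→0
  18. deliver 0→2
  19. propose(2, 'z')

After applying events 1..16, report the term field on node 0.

1. timeout(2):  <2:cand t1 ->
2. deliver 2→1:  <1:foll t1 ->
3. deliver 1→2:  <2:lead t1 ->
4. deliver 2→0:  <0:foll t1 ->
5. deliver 0→2:  nop
6. propose(2,'s'):  <2:lead t1 s>
7. deliver 2→1:  <1:foll t1 s>
8. deliver 1→2:  nop
9. timeout(0):  <0:cand t2 ->
10. deliver 0→2:  <2:foll t2 s>
11. deliver 2→0:  nop
12. deliver 0→1:  <1:foll t2 s>
13. deliver 1→0:  <0:lead t2 ->
14. crash(1):  <1:✗foll t2 s>
15. deliver 0→2:  nop
16. propose(2,'s'):  nop

2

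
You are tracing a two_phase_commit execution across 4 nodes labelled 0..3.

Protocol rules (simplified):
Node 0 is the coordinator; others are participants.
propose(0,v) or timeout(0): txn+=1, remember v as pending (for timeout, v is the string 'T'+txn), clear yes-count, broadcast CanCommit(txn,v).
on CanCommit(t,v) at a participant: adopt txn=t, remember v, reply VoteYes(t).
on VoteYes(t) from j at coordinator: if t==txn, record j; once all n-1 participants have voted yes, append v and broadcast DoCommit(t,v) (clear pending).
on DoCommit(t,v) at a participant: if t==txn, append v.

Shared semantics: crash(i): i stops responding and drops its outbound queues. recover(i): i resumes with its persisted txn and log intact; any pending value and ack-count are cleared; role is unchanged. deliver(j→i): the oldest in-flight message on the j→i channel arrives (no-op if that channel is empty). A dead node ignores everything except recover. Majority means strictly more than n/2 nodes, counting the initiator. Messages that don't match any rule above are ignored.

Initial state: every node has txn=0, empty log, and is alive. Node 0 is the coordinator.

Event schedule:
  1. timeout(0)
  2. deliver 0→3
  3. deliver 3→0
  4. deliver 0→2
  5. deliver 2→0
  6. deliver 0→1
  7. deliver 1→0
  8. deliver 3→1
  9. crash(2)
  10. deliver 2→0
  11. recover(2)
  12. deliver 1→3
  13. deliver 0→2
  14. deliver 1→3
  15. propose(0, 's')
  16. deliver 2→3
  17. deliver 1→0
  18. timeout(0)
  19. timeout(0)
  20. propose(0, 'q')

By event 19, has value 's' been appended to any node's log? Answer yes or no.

no

e1 timeout(0): 0[coor,t=1,-]
e2 deliver 0→3: 3[part,t=1,-]
e3 deliver 3→0: ·
e4 deliver 0→2: 2[part,t=1,-]
e5 deliver 2→0: ·
e6 deliver 0→1: 1[part,t=1,-]
e7 deliver 1→0: 0[coor,t=1,T1]
e8 deliver 3→1: ·
e9 crash(2): 2[✗part,t=1,-]
e10 deliver 2→0: ·
e11 recover(2): 2[part,t=1,-]
e12 deliver 1→3: ·
e13 deliver 0→2: 2[part,t=1,T1]
e14 deliver 1→3: ·
e15 propose(0,'s'): 0[coor,t=2,T1]
e16 deliver 2→3: ·
e17 deliver 1→0: ·
e18 timeout(0): 0[coor,t=3,T1]
e19 timeout(0): 0[coor,t=4,T1]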